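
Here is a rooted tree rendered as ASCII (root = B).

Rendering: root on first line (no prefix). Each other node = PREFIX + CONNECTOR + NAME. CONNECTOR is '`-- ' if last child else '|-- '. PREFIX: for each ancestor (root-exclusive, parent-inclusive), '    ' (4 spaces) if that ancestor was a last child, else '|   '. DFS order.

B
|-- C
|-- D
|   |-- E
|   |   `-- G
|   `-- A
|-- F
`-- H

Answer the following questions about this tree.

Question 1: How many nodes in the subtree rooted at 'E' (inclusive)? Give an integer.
Subtree rooted at E contains: E, G
Count = 2

Answer: 2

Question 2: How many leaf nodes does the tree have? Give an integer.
Leaves (nodes with no children): A, C, F, G, H

Answer: 5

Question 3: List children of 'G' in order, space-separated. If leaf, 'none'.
Node G's children (from adjacency): (leaf)

Answer: none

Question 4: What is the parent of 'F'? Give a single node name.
Answer: B

Derivation:
Scan adjacency: F appears as child of B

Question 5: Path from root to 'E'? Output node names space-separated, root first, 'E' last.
Answer: B D E

Derivation:
Walk down from root: B -> D -> E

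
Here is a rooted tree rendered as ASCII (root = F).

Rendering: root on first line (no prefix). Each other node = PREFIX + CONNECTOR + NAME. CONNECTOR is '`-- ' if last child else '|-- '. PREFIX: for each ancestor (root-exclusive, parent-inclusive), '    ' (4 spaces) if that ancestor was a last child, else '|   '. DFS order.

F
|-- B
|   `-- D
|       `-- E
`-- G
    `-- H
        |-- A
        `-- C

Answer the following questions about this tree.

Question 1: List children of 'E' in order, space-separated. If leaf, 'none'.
Node E's children (from adjacency): (leaf)

Answer: none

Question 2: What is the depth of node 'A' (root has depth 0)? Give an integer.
Path from root to A: F -> G -> H -> A
Depth = number of edges = 3

Answer: 3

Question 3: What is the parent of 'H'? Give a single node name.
Answer: G

Derivation:
Scan adjacency: H appears as child of G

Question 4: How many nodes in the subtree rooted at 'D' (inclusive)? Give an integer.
Subtree rooted at D contains: D, E
Count = 2

Answer: 2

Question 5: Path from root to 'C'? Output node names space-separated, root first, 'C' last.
Answer: F G H C

Derivation:
Walk down from root: F -> G -> H -> C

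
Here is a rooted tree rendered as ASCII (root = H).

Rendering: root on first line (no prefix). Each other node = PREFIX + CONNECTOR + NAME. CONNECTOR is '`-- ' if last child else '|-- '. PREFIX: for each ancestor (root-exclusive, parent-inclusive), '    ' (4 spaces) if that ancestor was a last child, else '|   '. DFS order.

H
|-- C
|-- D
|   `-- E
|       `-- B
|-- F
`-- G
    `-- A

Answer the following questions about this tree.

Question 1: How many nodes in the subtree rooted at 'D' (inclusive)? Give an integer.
Answer: 3

Derivation:
Subtree rooted at D contains: B, D, E
Count = 3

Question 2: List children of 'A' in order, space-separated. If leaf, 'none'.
Node A's children (from adjacency): (leaf)

Answer: none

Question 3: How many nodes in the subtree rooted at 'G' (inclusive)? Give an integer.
Subtree rooted at G contains: A, G
Count = 2

Answer: 2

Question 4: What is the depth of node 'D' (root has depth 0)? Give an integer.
Answer: 1

Derivation:
Path from root to D: H -> D
Depth = number of edges = 1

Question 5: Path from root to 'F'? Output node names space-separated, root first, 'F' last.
Answer: H F

Derivation:
Walk down from root: H -> F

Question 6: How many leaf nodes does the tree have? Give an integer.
Answer: 4

Derivation:
Leaves (nodes with no children): A, B, C, F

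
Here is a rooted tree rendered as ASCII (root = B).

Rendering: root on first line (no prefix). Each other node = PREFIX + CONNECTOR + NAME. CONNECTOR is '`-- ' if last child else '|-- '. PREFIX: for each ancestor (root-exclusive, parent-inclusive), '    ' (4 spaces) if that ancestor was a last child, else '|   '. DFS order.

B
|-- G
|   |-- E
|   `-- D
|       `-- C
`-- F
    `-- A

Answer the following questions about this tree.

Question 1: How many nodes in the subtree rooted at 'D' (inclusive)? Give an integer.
Subtree rooted at D contains: C, D
Count = 2

Answer: 2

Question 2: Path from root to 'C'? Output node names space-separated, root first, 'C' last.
Walk down from root: B -> G -> D -> C

Answer: B G D C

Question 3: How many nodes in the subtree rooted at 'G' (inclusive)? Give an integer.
Subtree rooted at G contains: C, D, E, G
Count = 4

Answer: 4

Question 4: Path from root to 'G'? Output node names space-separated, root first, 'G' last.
Answer: B G

Derivation:
Walk down from root: B -> G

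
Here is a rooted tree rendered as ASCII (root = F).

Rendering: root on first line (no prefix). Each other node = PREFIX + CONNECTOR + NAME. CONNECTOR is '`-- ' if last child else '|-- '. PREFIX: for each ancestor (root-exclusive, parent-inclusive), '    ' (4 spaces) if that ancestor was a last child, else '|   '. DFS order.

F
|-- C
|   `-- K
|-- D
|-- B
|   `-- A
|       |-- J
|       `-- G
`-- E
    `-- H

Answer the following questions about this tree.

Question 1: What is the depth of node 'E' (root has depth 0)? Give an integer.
Path from root to E: F -> E
Depth = number of edges = 1

Answer: 1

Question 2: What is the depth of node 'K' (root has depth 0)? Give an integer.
Answer: 2

Derivation:
Path from root to K: F -> C -> K
Depth = number of edges = 2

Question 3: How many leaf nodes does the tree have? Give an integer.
Leaves (nodes with no children): D, G, H, J, K

Answer: 5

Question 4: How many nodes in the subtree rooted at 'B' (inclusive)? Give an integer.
Subtree rooted at B contains: A, B, G, J
Count = 4

Answer: 4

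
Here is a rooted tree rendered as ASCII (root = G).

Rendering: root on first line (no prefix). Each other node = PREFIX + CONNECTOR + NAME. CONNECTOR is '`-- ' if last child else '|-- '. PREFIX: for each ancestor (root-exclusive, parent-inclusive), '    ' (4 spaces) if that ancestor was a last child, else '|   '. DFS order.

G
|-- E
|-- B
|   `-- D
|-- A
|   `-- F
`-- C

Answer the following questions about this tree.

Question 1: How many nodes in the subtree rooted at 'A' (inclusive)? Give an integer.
Answer: 2

Derivation:
Subtree rooted at A contains: A, F
Count = 2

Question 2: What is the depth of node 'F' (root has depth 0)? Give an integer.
Path from root to F: G -> A -> F
Depth = number of edges = 2

Answer: 2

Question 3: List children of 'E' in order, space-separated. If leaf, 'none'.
Node E's children (from adjacency): (leaf)

Answer: none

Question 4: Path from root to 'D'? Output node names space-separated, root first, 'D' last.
Walk down from root: G -> B -> D

Answer: G B D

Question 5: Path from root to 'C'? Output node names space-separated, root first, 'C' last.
Walk down from root: G -> C

Answer: G C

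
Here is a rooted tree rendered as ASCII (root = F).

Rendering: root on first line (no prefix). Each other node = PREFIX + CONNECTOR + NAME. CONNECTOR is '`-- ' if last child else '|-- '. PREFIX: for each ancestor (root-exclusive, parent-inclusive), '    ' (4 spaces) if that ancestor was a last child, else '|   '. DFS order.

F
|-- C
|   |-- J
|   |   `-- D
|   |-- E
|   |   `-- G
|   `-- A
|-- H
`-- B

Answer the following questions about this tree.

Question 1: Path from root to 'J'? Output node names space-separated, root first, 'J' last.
Answer: F C J

Derivation:
Walk down from root: F -> C -> J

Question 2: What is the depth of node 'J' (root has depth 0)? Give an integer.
Answer: 2

Derivation:
Path from root to J: F -> C -> J
Depth = number of edges = 2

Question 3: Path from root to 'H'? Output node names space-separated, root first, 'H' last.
Answer: F H

Derivation:
Walk down from root: F -> H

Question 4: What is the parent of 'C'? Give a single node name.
Scan adjacency: C appears as child of F

Answer: F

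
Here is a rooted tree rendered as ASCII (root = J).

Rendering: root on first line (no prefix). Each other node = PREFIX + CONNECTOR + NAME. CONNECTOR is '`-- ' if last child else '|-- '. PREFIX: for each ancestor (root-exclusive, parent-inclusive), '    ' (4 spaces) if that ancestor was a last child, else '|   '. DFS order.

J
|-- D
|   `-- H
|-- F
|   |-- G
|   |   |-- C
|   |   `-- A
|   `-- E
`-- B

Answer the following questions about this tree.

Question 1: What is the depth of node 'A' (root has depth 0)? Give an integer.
Answer: 3

Derivation:
Path from root to A: J -> F -> G -> A
Depth = number of edges = 3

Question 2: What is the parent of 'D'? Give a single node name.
Scan adjacency: D appears as child of J

Answer: J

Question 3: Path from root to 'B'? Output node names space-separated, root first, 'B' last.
Walk down from root: J -> B

Answer: J B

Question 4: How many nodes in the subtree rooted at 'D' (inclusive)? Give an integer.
Subtree rooted at D contains: D, H
Count = 2

Answer: 2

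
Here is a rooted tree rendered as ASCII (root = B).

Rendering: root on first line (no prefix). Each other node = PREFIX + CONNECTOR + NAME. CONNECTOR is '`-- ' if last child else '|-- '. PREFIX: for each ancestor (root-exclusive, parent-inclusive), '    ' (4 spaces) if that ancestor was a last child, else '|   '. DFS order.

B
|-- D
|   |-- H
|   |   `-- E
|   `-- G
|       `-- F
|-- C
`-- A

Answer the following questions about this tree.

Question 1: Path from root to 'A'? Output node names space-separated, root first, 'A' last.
Walk down from root: B -> A

Answer: B A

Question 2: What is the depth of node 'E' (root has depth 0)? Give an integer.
Answer: 3

Derivation:
Path from root to E: B -> D -> H -> E
Depth = number of edges = 3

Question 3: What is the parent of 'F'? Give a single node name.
Answer: G

Derivation:
Scan adjacency: F appears as child of G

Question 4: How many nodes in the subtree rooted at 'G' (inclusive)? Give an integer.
Subtree rooted at G contains: F, G
Count = 2

Answer: 2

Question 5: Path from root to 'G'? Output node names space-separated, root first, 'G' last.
Answer: B D G

Derivation:
Walk down from root: B -> D -> G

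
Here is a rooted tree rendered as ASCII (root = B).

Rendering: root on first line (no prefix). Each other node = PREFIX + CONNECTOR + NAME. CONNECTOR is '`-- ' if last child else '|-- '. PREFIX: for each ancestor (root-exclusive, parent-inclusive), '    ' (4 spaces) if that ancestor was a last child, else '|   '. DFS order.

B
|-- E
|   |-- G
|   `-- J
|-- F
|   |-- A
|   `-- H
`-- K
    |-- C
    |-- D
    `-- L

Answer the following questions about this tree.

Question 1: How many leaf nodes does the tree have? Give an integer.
Leaves (nodes with no children): A, C, D, G, H, J, L

Answer: 7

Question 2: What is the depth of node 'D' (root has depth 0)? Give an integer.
Path from root to D: B -> K -> D
Depth = number of edges = 2

Answer: 2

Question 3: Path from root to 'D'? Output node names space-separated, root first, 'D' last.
Walk down from root: B -> K -> D

Answer: B K D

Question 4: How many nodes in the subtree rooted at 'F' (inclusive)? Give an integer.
Answer: 3

Derivation:
Subtree rooted at F contains: A, F, H
Count = 3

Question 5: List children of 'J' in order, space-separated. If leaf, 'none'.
Answer: none

Derivation:
Node J's children (from adjacency): (leaf)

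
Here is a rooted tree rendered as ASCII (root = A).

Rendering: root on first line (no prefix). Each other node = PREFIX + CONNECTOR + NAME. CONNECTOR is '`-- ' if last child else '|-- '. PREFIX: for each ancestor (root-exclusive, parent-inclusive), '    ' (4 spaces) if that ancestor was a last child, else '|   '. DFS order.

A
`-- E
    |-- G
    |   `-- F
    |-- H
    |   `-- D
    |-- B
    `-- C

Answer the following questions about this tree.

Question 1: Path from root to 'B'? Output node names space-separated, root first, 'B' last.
Answer: A E B

Derivation:
Walk down from root: A -> E -> B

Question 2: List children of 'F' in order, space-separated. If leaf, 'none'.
Node F's children (from adjacency): (leaf)

Answer: none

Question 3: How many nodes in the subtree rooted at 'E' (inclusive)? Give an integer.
Answer: 7

Derivation:
Subtree rooted at E contains: B, C, D, E, F, G, H
Count = 7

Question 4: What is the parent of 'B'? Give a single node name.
Scan adjacency: B appears as child of E

Answer: E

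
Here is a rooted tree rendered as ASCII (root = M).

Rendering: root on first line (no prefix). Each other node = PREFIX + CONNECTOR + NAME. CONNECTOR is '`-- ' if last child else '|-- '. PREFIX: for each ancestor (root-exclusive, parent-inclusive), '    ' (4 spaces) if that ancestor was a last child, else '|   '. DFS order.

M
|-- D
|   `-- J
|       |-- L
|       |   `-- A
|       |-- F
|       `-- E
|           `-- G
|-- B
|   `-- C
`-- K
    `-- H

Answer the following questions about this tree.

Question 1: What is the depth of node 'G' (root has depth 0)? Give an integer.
Answer: 4

Derivation:
Path from root to G: M -> D -> J -> E -> G
Depth = number of edges = 4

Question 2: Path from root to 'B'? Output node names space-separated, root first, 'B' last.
Walk down from root: M -> B

Answer: M B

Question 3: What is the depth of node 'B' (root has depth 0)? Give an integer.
Answer: 1

Derivation:
Path from root to B: M -> B
Depth = number of edges = 1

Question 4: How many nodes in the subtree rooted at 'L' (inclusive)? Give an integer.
Subtree rooted at L contains: A, L
Count = 2

Answer: 2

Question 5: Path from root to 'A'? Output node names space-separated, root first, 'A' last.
Answer: M D J L A

Derivation:
Walk down from root: M -> D -> J -> L -> A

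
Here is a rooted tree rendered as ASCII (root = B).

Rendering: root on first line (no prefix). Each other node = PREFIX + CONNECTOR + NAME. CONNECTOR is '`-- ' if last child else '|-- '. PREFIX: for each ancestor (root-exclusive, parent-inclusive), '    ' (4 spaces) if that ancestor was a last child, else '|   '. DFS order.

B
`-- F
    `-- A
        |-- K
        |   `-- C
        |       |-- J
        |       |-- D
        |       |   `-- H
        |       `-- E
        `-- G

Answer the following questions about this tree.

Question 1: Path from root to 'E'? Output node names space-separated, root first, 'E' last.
Answer: B F A K C E

Derivation:
Walk down from root: B -> F -> A -> K -> C -> E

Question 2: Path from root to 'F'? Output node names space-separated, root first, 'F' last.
Answer: B F

Derivation:
Walk down from root: B -> F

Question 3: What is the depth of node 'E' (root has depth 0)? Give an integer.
Answer: 5

Derivation:
Path from root to E: B -> F -> A -> K -> C -> E
Depth = number of edges = 5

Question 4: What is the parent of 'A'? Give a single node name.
Answer: F

Derivation:
Scan adjacency: A appears as child of F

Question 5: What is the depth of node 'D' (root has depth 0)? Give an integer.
Answer: 5

Derivation:
Path from root to D: B -> F -> A -> K -> C -> D
Depth = number of edges = 5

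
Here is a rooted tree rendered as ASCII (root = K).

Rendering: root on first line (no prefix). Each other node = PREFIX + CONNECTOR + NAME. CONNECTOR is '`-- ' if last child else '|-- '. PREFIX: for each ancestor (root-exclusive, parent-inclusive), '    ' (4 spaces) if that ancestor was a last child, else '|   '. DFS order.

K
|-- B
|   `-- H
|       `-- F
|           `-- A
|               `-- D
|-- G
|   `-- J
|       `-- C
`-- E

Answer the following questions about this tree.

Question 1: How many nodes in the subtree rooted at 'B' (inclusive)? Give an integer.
Answer: 5

Derivation:
Subtree rooted at B contains: A, B, D, F, H
Count = 5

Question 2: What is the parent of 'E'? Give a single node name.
Answer: K

Derivation:
Scan adjacency: E appears as child of K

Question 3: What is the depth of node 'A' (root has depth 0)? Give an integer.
Path from root to A: K -> B -> H -> F -> A
Depth = number of edges = 4

Answer: 4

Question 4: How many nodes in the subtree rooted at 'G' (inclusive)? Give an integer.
Answer: 3

Derivation:
Subtree rooted at G contains: C, G, J
Count = 3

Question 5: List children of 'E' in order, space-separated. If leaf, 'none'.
Answer: none

Derivation:
Node E's children (from adjacency): (leaf)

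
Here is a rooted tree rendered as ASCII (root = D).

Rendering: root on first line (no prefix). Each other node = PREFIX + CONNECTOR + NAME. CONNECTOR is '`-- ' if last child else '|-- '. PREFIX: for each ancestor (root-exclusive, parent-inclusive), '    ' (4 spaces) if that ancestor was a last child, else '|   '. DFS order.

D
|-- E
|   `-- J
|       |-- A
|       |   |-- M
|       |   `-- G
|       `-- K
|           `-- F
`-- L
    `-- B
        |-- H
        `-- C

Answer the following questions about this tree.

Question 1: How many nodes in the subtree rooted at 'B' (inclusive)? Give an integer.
Subtree rooted at B contains: B, C, H
Count = 3

Answer: 3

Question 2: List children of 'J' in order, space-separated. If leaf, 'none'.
Answer: A K

Derivation:
Node J's children (from adjacency): A, K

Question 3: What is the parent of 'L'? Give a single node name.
Scan adjacency: L appears as child of D

Answer: D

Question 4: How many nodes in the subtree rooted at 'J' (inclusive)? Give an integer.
Answer: 6

Derivation:
Subtree rooted at J contains: A, F, G, J, K, M
Count = 6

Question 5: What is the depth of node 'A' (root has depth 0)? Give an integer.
Answer: 3

Derivation:
Path from root to A: D -> E -> J -> A
Depth = number of edges = 3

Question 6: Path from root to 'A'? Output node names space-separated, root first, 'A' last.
Answer: D E J A

Derivation:
Walk down from root: D -> E -> J -> A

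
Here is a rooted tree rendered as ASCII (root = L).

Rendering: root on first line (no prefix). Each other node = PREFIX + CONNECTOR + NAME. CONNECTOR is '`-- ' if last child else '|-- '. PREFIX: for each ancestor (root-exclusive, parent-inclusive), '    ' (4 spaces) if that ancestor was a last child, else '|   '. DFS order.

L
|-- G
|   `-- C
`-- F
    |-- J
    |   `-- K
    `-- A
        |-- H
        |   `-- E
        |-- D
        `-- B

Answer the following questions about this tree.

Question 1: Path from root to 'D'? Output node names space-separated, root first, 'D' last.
Walk down from root: L -> F -> A -> D

Answer: L F A D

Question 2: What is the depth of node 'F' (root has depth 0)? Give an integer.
Path from root to F: L -> F
Depth = number of edges = 1

Answer: 1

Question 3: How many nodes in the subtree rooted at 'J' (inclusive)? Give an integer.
Subtree rooted at J contains: J, K
Count = 2

Answer: 2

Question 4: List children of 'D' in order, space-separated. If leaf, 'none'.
Answer: none

Derivation:
Node D's children (from adjacency): (leaf)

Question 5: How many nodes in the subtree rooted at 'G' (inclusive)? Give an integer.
Answer: 2

Derivation:
Subtree rooted at G contains: C, G
Count = 2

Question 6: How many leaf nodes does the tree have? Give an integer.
Answer: 5

Derivation:
Leaves (nodes with no children): B, C, D, E, K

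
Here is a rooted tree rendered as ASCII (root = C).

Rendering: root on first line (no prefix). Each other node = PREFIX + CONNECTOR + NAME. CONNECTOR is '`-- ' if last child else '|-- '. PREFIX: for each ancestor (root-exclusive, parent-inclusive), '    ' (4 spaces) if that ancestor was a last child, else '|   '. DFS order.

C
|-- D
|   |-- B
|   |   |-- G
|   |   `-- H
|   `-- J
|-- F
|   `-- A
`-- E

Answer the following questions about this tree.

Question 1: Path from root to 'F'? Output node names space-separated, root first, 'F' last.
Answer: C F

Derivation:
Walk down from root: C -> F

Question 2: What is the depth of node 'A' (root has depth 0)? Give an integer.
Path from root to A: C -> F -> A
Depth = number of edges = 2

Answer: 2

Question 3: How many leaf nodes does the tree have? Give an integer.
Answer: 5

Derivation:
Leaves (nodes with no children): A, E, G, H, J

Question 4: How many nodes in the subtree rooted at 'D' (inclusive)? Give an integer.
Answer: 5

Derivation:
Subtree rooted at D contains: B, D, G, H, J
Count = 5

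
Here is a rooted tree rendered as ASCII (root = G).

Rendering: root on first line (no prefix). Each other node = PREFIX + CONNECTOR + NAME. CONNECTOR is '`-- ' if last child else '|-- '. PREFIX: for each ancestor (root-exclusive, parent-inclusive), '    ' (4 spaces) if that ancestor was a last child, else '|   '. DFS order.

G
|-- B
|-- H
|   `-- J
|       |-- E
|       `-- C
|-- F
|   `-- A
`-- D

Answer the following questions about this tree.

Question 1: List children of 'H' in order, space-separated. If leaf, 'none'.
Node H's children (from adjacency): J

Answer: J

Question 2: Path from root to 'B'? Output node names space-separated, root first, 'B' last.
Walk down from root: G -> B

Answer: G B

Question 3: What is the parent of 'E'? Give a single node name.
Scan adjacency: E appears as child of J

Answer: J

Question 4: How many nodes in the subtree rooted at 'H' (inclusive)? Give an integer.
Subtree rooted at H contains: C, E, H, J
Count = 4

Answer: 4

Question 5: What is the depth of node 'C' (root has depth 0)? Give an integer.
Answer: 3

Derivation:
Path from root to C: G -> H -> J -> C
Depth = number of edges = 3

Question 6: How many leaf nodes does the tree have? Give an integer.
Answer: 5

Derivation:
Leaves (nodes with no children): A, B, C, D, E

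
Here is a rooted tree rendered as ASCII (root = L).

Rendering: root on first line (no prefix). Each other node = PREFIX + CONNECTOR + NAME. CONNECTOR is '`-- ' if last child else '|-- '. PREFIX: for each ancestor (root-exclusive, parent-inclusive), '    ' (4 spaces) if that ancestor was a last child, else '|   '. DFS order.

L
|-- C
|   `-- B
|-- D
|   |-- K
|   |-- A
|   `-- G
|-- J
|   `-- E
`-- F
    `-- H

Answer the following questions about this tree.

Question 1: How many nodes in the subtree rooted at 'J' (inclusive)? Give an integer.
Subtree rooted at J contains: E, J
Count = 2

Answer: 2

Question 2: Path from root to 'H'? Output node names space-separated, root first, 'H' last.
Walk down from root: L -> F -> H

Answer: L F H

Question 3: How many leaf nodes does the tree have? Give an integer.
Leaves (nodes with no children): A, B, E, G, H, K

Answer: 6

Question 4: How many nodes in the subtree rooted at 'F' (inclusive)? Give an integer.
Subtree rooted at F contains: F, H
Count = 2

Answer: 2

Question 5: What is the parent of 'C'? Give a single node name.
Scan adjacency: C appears as child of L

Answer: L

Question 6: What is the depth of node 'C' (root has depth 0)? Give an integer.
Path from root to C: L -> C
Depth = number of edges = 1

Answer: 1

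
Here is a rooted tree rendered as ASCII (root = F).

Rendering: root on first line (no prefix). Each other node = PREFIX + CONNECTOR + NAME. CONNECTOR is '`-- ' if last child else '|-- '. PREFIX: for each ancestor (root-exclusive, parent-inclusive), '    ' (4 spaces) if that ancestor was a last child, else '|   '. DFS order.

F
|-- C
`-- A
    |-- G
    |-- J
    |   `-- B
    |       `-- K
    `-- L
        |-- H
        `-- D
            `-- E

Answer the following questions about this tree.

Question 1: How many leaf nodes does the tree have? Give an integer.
Answer: 5

Derivation:
Leaves (nodes with no children): C, E, G, H, K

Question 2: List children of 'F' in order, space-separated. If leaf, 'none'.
Node F's children (from adjacency): C, A

Answer: C A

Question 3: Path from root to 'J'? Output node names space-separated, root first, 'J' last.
Answer: F A J

Derivation:
Walk down from root: F -> A -> J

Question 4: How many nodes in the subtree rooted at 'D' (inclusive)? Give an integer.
Subtree rooted at D contains: D, E
Count = 2

Answer: 2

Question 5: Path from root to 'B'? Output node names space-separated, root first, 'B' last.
Answer: F A J B

Derivation:
Walk down from root: F -> A -> J -> B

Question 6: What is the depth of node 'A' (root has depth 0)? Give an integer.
Answer: 1

Derivation:
Path from root to A: F -> A
Depth = number of edges = 1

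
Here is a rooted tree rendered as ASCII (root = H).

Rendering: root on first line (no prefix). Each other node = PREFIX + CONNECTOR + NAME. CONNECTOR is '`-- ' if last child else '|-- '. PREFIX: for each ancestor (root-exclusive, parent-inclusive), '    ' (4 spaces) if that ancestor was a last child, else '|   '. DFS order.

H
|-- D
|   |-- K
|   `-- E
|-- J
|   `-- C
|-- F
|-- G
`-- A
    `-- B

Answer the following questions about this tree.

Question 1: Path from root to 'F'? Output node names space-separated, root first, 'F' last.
Answer: H F

Derivation:
Walk down from root: H -> F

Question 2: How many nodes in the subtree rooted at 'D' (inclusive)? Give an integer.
Answer: 3

Derivation:
Subtree rooted at D contains: D, E, K
Count = 3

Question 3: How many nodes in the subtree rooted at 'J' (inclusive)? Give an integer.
Subtree rooted at J contains: C, J
Count = 2

Answer: 2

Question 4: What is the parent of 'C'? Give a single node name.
Scan adjacency: C appears as child of J

Answer: J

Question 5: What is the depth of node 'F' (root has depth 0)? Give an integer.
Answer: 1

Derivation:
Path from root to F: H -> F
Depth = number of edges = 1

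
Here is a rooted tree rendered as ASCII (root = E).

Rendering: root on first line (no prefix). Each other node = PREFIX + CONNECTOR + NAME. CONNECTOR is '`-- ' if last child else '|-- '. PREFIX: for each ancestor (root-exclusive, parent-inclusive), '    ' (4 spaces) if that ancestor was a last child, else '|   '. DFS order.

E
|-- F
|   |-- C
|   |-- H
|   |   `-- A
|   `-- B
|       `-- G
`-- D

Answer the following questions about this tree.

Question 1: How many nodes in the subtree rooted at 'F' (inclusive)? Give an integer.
Answer: 6

Derivation:
Subtree rooted at F contains: A, B, C, F, G, H
Count = 6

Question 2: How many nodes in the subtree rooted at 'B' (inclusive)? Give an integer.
Subtree rooted at B contains: B, G
Count = 2

Answer: 2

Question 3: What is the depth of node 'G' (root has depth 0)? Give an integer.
Path from root to G: E -> F -> B -> G
Depth = number of edges = 3

Answer: 3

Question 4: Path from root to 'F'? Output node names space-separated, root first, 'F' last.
Walk down from root: E -> F

Answer: E F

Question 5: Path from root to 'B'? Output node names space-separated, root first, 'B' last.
Answer: E F B

Derivation:
Walk down from root: E -> F -> B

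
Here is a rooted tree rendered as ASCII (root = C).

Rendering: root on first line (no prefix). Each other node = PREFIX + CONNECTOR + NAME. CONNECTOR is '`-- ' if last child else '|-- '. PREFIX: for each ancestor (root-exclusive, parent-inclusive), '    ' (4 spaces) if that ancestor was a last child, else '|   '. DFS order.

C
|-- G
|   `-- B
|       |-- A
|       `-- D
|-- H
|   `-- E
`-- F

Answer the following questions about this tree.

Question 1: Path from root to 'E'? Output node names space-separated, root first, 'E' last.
Walk down from root: C -> H -> E

Answer: C H E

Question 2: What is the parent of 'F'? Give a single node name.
Scan adjacency: F appears as child of C

Answer: C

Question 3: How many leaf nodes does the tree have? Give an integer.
Answer: 4

Derivation:
Leaves (nodes with no children): A, D, E, F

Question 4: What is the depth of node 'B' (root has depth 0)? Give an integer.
Answer: 2

Derivation:
Path from root to B: C -> G -> B
Depth = number of edges = 2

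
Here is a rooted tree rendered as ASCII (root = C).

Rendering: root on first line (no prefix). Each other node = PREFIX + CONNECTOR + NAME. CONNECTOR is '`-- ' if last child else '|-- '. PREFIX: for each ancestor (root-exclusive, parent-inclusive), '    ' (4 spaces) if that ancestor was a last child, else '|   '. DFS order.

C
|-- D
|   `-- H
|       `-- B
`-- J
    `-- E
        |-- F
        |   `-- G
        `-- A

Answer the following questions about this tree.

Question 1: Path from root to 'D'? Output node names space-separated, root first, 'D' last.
Walk down from root: C -> D

Answer: C D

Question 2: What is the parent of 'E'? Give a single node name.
Scan adjacency: E appears as child of J

Answer: J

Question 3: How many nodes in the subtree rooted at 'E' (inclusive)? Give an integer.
Answer: 4

Derivation:
Subtree rooted at E contains: A, E, F, G
Count = 4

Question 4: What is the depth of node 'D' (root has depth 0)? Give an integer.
Path from root to D: C -> D
Depth = number of edges = 1

Answer: 1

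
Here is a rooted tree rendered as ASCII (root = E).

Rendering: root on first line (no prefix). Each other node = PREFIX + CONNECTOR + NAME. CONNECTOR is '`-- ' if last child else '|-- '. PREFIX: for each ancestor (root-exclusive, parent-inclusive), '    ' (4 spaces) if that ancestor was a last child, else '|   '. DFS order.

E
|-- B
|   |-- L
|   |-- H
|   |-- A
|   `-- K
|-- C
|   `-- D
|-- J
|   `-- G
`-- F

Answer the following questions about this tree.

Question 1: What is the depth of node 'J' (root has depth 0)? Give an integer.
Path from root to J: E -> J
Depth = number of edges = 1

Answer: 1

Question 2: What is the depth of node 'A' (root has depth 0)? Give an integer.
Answer: 2

Derivation:
Path from root to A: E -> B -> A
Depth = number of edges = 2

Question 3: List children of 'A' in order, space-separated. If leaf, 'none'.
Node A's children (from adjacency): (leaf)

Answer: none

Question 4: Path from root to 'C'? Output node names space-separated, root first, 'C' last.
Answer: E C

Derivation:
Walk down from root: E -> C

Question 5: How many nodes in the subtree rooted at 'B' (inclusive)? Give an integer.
Answer: 5

Derivation:
Subtree rooted at B contains: A, B, H, K, L
Count = 5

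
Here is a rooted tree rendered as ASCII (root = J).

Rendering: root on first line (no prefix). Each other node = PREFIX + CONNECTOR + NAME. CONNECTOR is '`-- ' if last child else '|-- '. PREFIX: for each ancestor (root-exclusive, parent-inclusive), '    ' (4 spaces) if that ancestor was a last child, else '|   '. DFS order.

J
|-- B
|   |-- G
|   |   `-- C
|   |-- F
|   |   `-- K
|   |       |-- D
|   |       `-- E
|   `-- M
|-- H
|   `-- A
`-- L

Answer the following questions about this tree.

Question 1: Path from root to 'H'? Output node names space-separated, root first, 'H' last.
Answer: J H

Derivation:
Walk down from root: J -> H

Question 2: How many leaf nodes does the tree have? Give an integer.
Leaves (nodes with no children): A, C, D, E, L, M

Answer: 6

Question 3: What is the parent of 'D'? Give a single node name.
Answer: K

Derivation:
Scan adjacency: D appears as child of K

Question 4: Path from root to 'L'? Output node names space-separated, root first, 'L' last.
Walk down from root: J -> L

Answer: J L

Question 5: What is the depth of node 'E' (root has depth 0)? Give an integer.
Path from root to E: J -> B -> F -> K -> E
Depth = number of edges = 4

Answer: 4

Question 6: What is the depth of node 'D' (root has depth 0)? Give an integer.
Path from root to D: J -> B -> F -> K -> D
Depth = number of edges = 4

Answer: 4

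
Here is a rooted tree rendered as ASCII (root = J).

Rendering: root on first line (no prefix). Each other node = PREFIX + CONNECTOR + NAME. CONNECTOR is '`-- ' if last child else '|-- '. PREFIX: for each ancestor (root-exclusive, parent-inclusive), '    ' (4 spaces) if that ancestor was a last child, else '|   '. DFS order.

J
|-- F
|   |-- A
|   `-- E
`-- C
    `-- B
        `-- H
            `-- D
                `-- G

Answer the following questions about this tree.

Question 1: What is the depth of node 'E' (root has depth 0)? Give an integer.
Path from root to E: J -> F -> E
Depth = number of edges = 2

Answer: 2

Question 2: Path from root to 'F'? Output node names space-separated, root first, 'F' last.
Walk down from root: J -> F

Answer: J F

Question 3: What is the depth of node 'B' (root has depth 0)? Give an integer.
Answer: 2

Derivation:
Path from root to B: J -> C -> B
Depth = number of edges = 2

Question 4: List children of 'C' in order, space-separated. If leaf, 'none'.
Answer: B

Derivation:
Node C's children (from adjacency): B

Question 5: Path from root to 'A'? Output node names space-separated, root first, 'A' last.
Answer: J F A

Derivation:
Walk down from root: J -> F -> A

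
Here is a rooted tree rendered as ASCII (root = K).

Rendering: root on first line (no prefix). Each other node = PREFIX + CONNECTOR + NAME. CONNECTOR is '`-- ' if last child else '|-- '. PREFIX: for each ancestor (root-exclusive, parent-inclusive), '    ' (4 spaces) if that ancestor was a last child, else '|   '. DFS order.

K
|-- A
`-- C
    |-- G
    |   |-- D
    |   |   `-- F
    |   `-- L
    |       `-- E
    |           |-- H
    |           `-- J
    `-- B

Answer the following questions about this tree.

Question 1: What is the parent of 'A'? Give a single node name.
Scan adjacency: A appears as child of K

Answer: K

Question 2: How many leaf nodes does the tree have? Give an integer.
Leaves (nodes with no children): A, B, F, H, J

Answer: 5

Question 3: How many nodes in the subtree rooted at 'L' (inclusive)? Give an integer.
Answer: 4

Derivation:
Subtree rooted at L contains: E, H, J, L
Count = 4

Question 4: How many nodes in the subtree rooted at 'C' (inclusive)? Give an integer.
Subtree rooted at C contains: B, C, D, E, F, G, H, J, L
Count = 9

Answer: 9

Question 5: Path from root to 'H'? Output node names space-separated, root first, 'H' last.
Answer: K C G L E H

Derivation:
Walk down from root: K -> C -> G -> L -> E -> H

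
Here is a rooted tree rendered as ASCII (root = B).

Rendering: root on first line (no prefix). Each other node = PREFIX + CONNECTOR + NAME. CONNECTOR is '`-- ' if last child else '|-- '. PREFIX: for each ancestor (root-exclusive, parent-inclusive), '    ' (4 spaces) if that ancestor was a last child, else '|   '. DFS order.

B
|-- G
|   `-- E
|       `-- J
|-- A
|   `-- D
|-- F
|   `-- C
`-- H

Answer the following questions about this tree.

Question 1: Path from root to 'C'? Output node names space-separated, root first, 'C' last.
Answer: B F C

Derivation:
Walk down from root: B -> F -> C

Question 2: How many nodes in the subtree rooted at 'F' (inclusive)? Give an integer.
Answer: 2

Derivation:
Subtree rooted at F contains: C, F
Count = 2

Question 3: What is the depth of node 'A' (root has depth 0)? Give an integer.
Path from root to A: B -> A
Depth = number of edges = 1

Answer: 1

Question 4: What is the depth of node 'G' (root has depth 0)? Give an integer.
Path from root to G: B -> G
Depth = number of edges = 1

Answer: 1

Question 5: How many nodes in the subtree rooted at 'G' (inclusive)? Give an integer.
Subtree rooted at G contains: E, G, J
Count = 3

Answer: 3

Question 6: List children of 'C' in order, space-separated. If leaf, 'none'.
Answer: none

Derivation:
Node C's children (from adjacency): (leaf)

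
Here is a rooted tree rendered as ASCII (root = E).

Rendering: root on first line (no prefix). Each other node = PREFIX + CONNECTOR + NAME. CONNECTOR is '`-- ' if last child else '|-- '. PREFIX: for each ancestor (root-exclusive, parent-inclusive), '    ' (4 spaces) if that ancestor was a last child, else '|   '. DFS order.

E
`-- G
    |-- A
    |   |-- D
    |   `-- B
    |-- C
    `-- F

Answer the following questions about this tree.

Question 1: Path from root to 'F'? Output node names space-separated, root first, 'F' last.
Walk down from root: E -> G -> F

Answer: E G F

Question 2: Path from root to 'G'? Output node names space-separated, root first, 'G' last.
Walk down from root: E -> G

Answer: E G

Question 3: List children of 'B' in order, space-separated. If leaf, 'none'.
Answer: none

Derivation:
Node B's children (from adjacency): (leaf)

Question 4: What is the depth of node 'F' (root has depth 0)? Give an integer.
Path from root to F: E -> G -> F
Depth = number of edges = 2

Answer: 2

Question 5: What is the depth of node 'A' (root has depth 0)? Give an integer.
Answer: 2

Derivation:
Path from root to A: E -> G -> A
Depth = number of edges = 2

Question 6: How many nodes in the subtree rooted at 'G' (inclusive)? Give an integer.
Answer: 6

Derivation:
Subtree rooted at G contains: A, B, C, D, F, G
Count = 6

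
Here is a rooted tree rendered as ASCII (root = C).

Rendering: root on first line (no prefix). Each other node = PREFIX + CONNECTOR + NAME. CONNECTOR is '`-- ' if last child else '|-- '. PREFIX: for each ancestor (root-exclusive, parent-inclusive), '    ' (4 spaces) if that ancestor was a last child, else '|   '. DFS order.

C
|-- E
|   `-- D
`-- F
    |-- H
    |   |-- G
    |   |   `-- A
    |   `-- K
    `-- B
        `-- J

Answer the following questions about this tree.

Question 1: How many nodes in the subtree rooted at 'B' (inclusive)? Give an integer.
Answer: 2

Derivation:
Subtree rooted at B contains: B, J
Count = 2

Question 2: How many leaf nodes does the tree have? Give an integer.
Answer: 4

Derivation:
Leaves (nodes with no children): A, D, J, K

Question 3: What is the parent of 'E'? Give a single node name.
Answer: C

Derivation:
Scan adjacency: E appears as child of C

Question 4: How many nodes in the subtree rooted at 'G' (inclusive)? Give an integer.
Subtree rooted at G contains: A, G
Count = 2

Answer: 2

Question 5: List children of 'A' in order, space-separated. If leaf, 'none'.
Node A's children (from adjacency): (leaf)

Answer: none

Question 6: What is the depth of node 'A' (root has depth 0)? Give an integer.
Path from root to A: C -> F -> H -> G -> A
Depth = number of edges = 4

Answer: 4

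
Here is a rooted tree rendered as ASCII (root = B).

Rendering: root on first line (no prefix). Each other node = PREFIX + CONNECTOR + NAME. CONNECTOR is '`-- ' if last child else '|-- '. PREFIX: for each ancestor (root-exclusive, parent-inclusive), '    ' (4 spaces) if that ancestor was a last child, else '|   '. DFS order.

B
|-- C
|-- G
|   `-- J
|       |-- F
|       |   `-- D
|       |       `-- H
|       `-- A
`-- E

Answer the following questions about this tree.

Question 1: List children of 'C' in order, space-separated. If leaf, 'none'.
Node C's children (from adjacency): (leaf)

Answer: none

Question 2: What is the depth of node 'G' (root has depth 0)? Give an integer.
Path from root to G: B -> G
Depth = number of edges = 1

Answer: 1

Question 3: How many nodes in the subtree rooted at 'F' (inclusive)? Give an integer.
Subtree rooted at F contains: D, F, H
Count = 3

Answer: 3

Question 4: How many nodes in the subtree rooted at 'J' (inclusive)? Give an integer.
Subtree rooted at J contains: A, D, F, H, J
Count = 5

Answer: 5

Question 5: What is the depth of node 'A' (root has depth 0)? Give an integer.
Path from root to A: B -> G -> J -> A
Depth = number of edges = 3

Answer: 3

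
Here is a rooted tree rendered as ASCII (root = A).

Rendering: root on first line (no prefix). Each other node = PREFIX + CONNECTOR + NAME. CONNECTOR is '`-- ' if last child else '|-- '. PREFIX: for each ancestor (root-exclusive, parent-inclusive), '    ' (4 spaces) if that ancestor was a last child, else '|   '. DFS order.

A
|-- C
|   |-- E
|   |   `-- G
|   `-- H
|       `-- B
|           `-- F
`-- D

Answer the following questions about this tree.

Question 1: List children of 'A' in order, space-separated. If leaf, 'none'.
Answer: C D

Derivation:
Node A's children (from adjacency): C, D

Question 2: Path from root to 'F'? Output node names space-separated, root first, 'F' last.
Answer: A C H B F

Derivation:
Walk down from root: A -> C -> H -> B -> F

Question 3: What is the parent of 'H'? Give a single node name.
Scan adjacency: H appears as child of C

Answer: C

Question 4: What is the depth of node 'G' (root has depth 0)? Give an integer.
Path from root to G: A -> C -> E -> G
Depth = number of edges = 3

Answer: 3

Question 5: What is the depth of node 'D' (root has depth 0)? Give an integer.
Path from root to D: A -> D
Depth = number of edges = 1

Answer: 1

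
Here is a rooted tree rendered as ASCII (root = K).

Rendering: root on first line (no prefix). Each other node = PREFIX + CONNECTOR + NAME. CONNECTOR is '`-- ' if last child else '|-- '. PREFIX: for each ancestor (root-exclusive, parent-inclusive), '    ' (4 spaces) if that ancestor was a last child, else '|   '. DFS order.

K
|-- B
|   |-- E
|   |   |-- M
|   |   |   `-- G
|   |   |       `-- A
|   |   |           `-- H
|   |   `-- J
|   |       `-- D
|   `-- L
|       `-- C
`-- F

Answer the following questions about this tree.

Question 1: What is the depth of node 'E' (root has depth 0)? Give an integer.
Answer: 2

Derivation:
Path from root to E: K -> B -> E
Depth = number of edges = 2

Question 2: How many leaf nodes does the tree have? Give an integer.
Leaves (nodes with no children): C, D, F, H

Answer: 4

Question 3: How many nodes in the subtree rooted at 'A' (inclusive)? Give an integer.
Subtree rooted at A contains: A, H
Count = 2

Answer: 2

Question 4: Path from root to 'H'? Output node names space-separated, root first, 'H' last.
Walk down from root: K -> B -> E -> M -> G -> A -> H

Answer: K B E M G A H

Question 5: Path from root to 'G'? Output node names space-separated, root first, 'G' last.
Walk down from root: K -> B -> E -> M -> G

Answer: K B E M G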